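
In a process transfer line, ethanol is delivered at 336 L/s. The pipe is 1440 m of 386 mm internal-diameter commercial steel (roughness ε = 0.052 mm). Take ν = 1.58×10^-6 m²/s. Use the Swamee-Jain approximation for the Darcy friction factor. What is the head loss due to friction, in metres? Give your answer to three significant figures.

V = 4Q/(πD²) = 4·0.336/(π·0.386²) = 2.871 m/s
Re = VD/ν = 2.871·0.386/1.58×10^-6 = 7.01×10^5 → turbulent
ε/D = 0.052/386 = 1.35×10^-4
Swamee-Jain: f = 0.01439
h_f = f(L/D)V²/(2g) = 0.01439·(1440/0.386)·2.871²/(2·9.81) = 22.55 m

h_f ≈ 22.6 m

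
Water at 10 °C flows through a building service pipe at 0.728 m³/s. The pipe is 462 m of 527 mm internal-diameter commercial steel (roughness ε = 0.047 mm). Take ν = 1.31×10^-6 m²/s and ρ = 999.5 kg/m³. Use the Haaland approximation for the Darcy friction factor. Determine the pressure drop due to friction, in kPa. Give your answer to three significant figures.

Δp ≈ 62.8 kPa

V = 4Q/(πD²) = 4·0.728/(π·0.527²) = 3.337 m/s
Re = VD/ν = 3.337·0.527/1.31×10^-6 = 1.34×10^6 → turbulent
ε/D = 0.047/527 = 8.92×10^-5
Haaland: f = 0.01286
h_f = f(L/D)V²/(2g) = 0.01286·(462/0.527)·3.337²/(2·9.81) = 6.401 m
Δp = ρg·h_f = 999.5·9.81·6.401 = 62.76 kPa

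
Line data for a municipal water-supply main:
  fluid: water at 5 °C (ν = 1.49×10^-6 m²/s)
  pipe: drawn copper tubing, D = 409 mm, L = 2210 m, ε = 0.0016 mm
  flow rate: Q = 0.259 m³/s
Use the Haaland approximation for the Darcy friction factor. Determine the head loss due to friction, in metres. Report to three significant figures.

h_f ≈ 13.8 m

V = 4Q/(πD²) = 4·0.259/(π·0.409²) = 1.971 m/s
Re = VD/ν = 1.971·0.409/1.49×10^-6 = 5.41×10^5 → turbulent
ε/D = 0.0016/409 = 3.91×10^-6
Haaland: f = 0.01293
h_f = f(L/D)V²/(2g) = 0.01293·(2210/0.409)·1.971²/(2·9.81) = 13.83 m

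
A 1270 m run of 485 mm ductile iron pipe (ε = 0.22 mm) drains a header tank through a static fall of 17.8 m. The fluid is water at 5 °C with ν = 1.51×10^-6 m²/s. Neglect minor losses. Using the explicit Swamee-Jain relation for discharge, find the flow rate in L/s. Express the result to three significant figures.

Swamee-Jain (Type II): Q = -0.965·√(gD⁵h_f/L)·ln[ε/(3.7D) + √(3.17ν²L/(gD³h_f))]
√(gD⁵h_f/L) = √(9.81·0.485⁵·17.8/1270) = 0.06074
ε/(3.7D) = 1.23×10^-4; √(3.17ν²L/(gD³h_f)) = 2.15×10^-5
Q = -0.965·0.06074·ln(1.441×10^-4) = 0.5185 m³/s
Check: V = 2.81 m/s, Re = 9.01×10^5, f = 0.01704, h_f = 17.9 m ≈ 17.8 m ✓

Q ≈ 518 L/s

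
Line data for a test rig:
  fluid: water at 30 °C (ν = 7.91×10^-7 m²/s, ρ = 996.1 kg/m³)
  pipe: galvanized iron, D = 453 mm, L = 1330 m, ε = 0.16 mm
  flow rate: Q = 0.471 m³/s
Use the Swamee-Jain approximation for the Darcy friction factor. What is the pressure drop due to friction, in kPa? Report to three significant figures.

V = 4Q/(πD²) = 4·0.471/(π·0.453²) = 2.922 m/s
Re = VD/ν = 2.922·0.453/7.91×10^-7 = 1.67×10^6 → turbulent
ε/D = 0.16/453 = 3.53×10^-4
Swamee-Jain: f = 0.01595
h_f = f(L/D)V²/(2g) = 0.01595·(1330/0.453)·2.922²/(2·9.81) = 20.38 m
Δp = ρg·h_f = 996.1·9.81·20.38 = 199.2 kPa

Δp ≈ 199 kPa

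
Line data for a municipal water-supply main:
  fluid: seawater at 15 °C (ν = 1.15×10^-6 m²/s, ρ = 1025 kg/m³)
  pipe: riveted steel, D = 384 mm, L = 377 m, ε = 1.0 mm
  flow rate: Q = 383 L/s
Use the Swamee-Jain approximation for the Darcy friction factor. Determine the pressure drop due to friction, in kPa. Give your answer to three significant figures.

V = 4Q/(πD²) = 4·0.383/(π·0.384²) = 3.307 m/s
Re = VD/ν = 3.307·0.384/1.15×10^-6 = 1.10×10^6 → turbulent
ε/D = 1.0/384 = 0.00260
Swamee-Jain: f = 0.02536
h_f = f(L/D)V²/(2g) = 0.02536·(377/0.384)·3.307²/(2·9.81) = 13.88 m
Δp = ρg·h_f = 1025·9.81·13.88 = 139.5 kPa

Δp ≈ 140 kPa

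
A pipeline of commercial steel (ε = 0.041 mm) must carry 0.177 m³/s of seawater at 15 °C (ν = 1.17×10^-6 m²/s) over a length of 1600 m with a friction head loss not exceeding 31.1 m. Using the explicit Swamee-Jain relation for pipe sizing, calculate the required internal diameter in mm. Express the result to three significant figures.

D ≈ 290 mm

Swamee-Jain (Type III): D = 0.66·[ε^1.25·(LQ²/(gh_f))^4.75 + ν·Q^9.4·(L/(gh_f))^5.2]^0.04
LQ²/(gh_f) = 0.1643; L/(gh_f) = 5.244
Term 1 = ε^1.25·(…)^4.75 = 6.17×10^-10; Term 2 = ν·Q^9.4·(…)^5.2 = 5.51×10^-10
D = 0.66·(6.17×10^-10 + 5.51×10^-10)^0.04 = 0.2899 m = 290 mm
Check: V = 2.68 m/s, Re = 6.64×10^5, f = 0.01453, h_f = 29.4 m ≈ 31.1 m ✓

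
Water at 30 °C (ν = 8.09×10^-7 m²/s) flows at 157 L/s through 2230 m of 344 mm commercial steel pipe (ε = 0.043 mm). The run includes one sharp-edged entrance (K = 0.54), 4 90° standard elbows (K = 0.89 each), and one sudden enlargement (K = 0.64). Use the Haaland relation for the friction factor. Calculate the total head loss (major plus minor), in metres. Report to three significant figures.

V = 4Q/(πD²) = 1.689 m/s; V²/2g = 0.1454 m
Re = 7.18×10^5, ε/D = 1.25×10^-4 → f = 0.01404 (Haaland)
Major: h_f = f(L/D)·V²/2g = 0.01404·6483·0.1454 = 13.24 m
Minor: ΣK = 4.74; h_m = ΣK·V²/2g = 0.6894 m
Total H_L = 13.24 + 0.6894 = 13.93 m

H_L ≈ 13.9 m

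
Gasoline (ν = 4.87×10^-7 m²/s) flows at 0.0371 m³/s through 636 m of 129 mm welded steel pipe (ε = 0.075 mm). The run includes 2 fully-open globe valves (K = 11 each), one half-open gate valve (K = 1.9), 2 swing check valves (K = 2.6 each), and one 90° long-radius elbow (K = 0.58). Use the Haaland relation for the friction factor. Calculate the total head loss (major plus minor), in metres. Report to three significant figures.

H_L ≈ 48.3 m

V = 4Q/(πD²) = 2.839 m/s; V²/2g = 0.4107 m
Re = 7.52×10^5, ε/D = 5.81×10^-4 → f = 0.01783 (Haaland)
Major: h_f = f(L/D)·V²/2g = 0.01783·4930·0.4107 = 36.11 m
Minor: ΣK = 29.7; h_m = ΣK·V²/2g = 12.19 m
Total H_L = 36.11 + 12.19 = 48.30 m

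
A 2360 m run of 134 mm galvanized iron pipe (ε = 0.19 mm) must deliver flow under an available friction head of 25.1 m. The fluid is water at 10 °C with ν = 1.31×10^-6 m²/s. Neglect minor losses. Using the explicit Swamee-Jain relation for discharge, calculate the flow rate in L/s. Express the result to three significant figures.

Q ≈ 15.5 L/s

Swamee-Jain (Type II): Q = -0.965·√(gD⁵h_f/L)·ln[ε/(3.7D) + √(3.17ν²L/(gD³h_f))]
√(gD⁵h_f/L) = √(9.81·0.134⁵·25.1/2360) = 0.002123
ε/(3.7D) = 3.83×10^-4; √(3.17ν²L/(gD³h_f)) = 1.47×10^-4
Q = -0.965·0.002123·ln(5.304×10^-4) = 0.01545 m³/s
Check: V = 1.10 m/s, Re = 1.12×10^5, f = 0.02350, h_f = 25.3 m ≈ 25.1 m ✓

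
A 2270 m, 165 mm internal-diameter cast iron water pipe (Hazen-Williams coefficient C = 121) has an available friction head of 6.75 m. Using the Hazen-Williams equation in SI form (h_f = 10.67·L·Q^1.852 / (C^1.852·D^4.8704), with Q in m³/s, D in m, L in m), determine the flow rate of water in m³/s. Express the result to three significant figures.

Q ≈ 0.0127 m³/s

Rearranging: Q = [h_f·C^1.852·D^4.8704 / (10.67·L)]^(1/1.852)
Q = [6.75·121^1.852·0.165^4.8704 / (10.67·2270)]^0.540 = 0.01275 m³/s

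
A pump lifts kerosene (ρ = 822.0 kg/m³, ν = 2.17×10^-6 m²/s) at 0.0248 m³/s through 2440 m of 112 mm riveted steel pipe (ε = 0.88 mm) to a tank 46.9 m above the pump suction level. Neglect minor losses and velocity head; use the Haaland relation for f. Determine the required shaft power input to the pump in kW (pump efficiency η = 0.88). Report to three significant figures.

P_shaft ≈ 67.5 kW

V = 4Q/(πD²) = 2.517 m/s; Re = 1.30×10^5; ε/D = 0.00786; f = 0.03556
h_f = f(L/D)V²/2g = 250.2 m
Total head H = z + h_f = 46.9 + 250.2 = 297.1 m
P_hyd = ρgQH = 822.0·9.81·0.0248·297.1 = 59.41 kW
P_shaft = P_hyd/η = 59.41/0.88 = 67.52 kW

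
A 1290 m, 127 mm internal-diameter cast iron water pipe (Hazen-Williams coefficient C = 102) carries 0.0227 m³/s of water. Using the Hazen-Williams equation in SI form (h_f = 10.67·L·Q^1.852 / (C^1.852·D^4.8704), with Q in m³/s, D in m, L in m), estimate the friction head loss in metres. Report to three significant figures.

h_f ≈ 54.8 m

h_f = 10.67·1290·0.0227^1.852 / (102^1.852·0.127^4.8704) = 54.83 m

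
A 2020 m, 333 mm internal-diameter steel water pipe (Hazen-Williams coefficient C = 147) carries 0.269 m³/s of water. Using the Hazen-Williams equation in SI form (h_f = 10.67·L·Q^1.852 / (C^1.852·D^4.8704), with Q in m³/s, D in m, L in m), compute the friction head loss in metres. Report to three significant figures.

h_f = 10.67·2020·0.269^1.852 / (147^1.852·0.333^4.8704) = 38.85 m

h_f ≈ 38.9 m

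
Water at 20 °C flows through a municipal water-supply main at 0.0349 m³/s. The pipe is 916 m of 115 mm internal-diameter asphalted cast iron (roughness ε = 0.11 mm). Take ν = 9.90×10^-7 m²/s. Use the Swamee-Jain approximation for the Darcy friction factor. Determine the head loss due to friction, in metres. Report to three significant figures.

V = 4Q/(πD²) = 4·0.0349/(π·0.115²) = 3.360 m/s
Re = VD/ν = 3.360·0.115/9.90×10^-7 = 3.90×10^5 → turbulent
ε/D = 0.11/115 = 9.57×10^-4
Swamee-Jain: f = 0.02034
h_f = f(L/D)V²/(2g) = 0.02034·(916/0.115)·3.360²/(2·9.81) = 93.21 m

h_f ≈ 93.2 m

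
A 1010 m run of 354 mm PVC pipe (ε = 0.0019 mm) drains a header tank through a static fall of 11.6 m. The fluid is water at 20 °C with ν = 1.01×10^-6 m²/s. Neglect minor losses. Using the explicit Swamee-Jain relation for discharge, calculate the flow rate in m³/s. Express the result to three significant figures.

Swamee-Jain (Type II): Q = -0.965·√(gD⁵h_f/L)·ln[ε/(3.7D) + √(3.17ν²L/(gD³h_f))]
√(gD⁵h_f/L) = √(9.81·0.354⁵·11.6/1010) = 0.02503
ε/(3.7D) = 1.45×10^-6; √(3.17ν²L/(gD³h_f)) = 2.54×10^-5
Q = -0.965·0.02503·ln(2.689×10^-5) = 0.2542 m³/s
Check: V = 2.58 m/s, Re = 9.05×10^5, f = 0.01193, h_f = 11.6 m ≈ 11.6 m ✓

Q ≈ 0.254 m³/s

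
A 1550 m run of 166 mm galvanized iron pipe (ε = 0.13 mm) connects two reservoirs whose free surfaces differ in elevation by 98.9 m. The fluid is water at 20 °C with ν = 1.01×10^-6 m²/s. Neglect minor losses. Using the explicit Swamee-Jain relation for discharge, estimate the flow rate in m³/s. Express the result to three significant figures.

Swamee-Jain (Type II): Q = -0.965·√(gD⁵h_f/L)·ln[ε/(3.7D) + √(3.17ν²L/(gD³h_f))]
√(gD⁵h_f/L) = √(9.81·0.166⁵·98.9/1550) = 0.008883
ε/(3.7D) = 2.12×10^-4; √(3.17ν²L/(gD³h_f)) = 3.36×10^-5
Q = -0.965·0.008883·ln(2.453×10^-4) = 0.07126 m³/s
Check: V = 3.29 m/s, Re = 5.41×10^5, f = 0.01929, h_f = 99.5 m ≈ 98.9 m ✓

Q ≈ 0.0713 m³/s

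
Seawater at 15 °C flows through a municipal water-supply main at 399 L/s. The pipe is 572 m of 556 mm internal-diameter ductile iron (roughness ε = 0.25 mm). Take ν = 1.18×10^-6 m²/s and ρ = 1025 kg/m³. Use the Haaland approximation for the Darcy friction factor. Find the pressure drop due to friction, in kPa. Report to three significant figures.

V = 4Q/(πD²) = 4·0.399/(π·0.556²) = 1.643 m/s
Re = VD/ν = 1.643·0.556/1.18×10^-6 = 7.74×10^5 → turbulent
ε/D = 0.25/556 = 4.50×10^-4
Haaland: f = 0.01695
h_f = f(L/D)V²/(2g) = 0.01695·(572/0.556)·1.643²/(2·9.81) = 2.400 m
Δp = ρg·h_f = 1025·9.81·2.400 = 24.13 kPa

Δp ≈ 24.1 kPa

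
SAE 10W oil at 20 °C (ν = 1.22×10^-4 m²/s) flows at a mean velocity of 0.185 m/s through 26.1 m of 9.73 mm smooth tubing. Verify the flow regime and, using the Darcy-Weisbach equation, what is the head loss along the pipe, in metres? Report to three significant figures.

Re = VD/ν = 0.185·0.009730/1.22×10^-4 = 14.8 → laminar (Re < 2300)
f = 64/Re = 4.338
h_f = f(L/D)V²/(2g) = 4.338·(26.1/0.009730)·0.185²/(2·9.81) = 20.30 m

h_f ≈ 20.3 m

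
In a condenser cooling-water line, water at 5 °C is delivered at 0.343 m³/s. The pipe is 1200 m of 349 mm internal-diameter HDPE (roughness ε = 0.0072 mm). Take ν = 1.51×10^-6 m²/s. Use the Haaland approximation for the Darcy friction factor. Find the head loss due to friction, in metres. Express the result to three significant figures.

h_f ≈ 27.7 m

V = 4Q/(πD²) = 4·0.343/(π·0.349²) = 3.586 m/s
Re = VD/ν = 3.586·0.349/1.51×10^-6 = 8.29×10^5 → turbulent
ε/D = 0.0072/349 = 2.06×10^-5
Haaland: f = 0.01230
h_f = f(L/D)V²/(2g) = 0.01230·(1200/0.349)·3.586²/(2·9.81) = 27.72 m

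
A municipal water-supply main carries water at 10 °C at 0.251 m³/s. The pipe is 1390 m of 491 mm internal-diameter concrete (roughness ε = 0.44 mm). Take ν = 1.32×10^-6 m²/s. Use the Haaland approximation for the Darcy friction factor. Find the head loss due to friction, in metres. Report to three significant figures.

V = 4Q/(πD²) = 4·0.251/(π·0.491²) = 1.326 m/s
Re = VD/ν = 1.326·0.491/1.32×10^-6 = 4.93×10^5 → turbulent
ε/D = 0.44/491 = 8.96×10^-4
Haaland: f = 0.01973
h_f = f(L/D)V²/(2g) = 0.01973·(1390/0.491)·1.326²/(2·9.81) = 5.003 m

h_f ≈ 5.00 m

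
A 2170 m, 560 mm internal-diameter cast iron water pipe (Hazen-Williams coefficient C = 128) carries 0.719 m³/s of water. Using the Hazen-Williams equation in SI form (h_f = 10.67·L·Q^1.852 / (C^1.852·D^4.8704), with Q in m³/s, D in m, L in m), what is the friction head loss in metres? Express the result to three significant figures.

h_f ≈ 26.5 m

h_f = 10.67·2170·0.719^1.852 / (128^1.852·0.560^4.8704) = 26.49 m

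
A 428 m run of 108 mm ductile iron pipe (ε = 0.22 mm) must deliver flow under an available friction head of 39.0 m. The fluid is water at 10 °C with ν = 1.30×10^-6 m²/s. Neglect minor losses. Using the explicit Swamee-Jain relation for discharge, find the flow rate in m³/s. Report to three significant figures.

Q ≈ 0.0258 m³/s

Swamee-Jain (Type II): Q = -0.965·√(gD⁵h_f/L)·ln[ε/(3.7D) + √(3.17ν²L/(gD³h_f))]
√(gD⁵h_f/L) = √(9.81·0.108⁵·39.0/428) = 0.003624
ε/(3.7D) = 5.51×10^-4; √(3.17ν²L/(gD³h_f)) = 6.90×10^-5
Q = -0.965·0.003624·ln(6.195×10^-4) = 0.02583 m³/s
Check: V = 2.82 m/s, Re = 2.34×10^5, f = 0.02446, h_f = 39.3 m ≈ 39.0 m ✓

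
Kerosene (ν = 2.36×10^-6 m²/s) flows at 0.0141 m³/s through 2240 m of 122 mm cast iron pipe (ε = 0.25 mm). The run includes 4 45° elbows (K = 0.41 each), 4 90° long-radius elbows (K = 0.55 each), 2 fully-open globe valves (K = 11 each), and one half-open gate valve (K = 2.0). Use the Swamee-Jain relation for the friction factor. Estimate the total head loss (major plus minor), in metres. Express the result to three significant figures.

H_L ≈ 37.9 m

V = 4Q/(πD²) = 1.206 m/s; V²/2g = 0.07415 m
Re = 6.24×10^4, ε/D = 0.00205 → f = 0.02635 (Swamee-Jain)
Major: h_f = f(L/D)·V²/2g = 0.02635·18361·0.07415 = 35.88 m
Minor: ΣK = 27.8; h_m = ΣK·V²/2g = 2.064 m
Total H_L = 35.88 + 2.064 = 37.94 m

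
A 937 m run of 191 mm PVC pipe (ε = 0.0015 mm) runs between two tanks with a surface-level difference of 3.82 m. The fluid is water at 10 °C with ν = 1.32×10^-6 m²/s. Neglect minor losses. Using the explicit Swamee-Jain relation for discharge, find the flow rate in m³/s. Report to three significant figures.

Swamee-Jain (Type II): Q = -0.965·√(gD⁵h_f/L)·ln[ε/(3.7D) + √(3.17ν²L/(gD³h_f))]
√(gD⁵h_f/L) = √(9.81·0.191⁵·3.82/937) = 0.003188
ε/(3.7D) = 2.12×10^-6; √(3.17ν²L/(gD³h_f)) = 1.41×10^-4
Q = -0.965·0.003188·ln(1.429×10^-4) = 0.02724 m³/s
Check: V = 0.951 m/s, Re = 1.38×10^5, f = 0.01679, h_f = 3.79 m ≈ 3.82 m ✓

Q ≈ 0.0272 m³/s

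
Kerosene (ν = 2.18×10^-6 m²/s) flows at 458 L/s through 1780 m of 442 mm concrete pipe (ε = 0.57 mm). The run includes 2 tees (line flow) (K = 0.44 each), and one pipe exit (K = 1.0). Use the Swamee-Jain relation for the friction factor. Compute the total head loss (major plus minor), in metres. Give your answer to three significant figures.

H_L ≈ 40.1 m

V = 4Q/(πD²) = 2.985 m/s; V²/2g = 0.4541 m
Re = 6.05×10^5, ε/D = 0.00129 → f = 0.02143 (Swamee-Jain)
Major: h_f = f(L/D)·V²/2g = 0.02143·4027·0.4541 = 39.20 m
Minor: ΣK = 1.88; h_m = ΣK·V²/2g = 0.8537 m
Total H_L = 39.20 + 0.8537 = 40.05 m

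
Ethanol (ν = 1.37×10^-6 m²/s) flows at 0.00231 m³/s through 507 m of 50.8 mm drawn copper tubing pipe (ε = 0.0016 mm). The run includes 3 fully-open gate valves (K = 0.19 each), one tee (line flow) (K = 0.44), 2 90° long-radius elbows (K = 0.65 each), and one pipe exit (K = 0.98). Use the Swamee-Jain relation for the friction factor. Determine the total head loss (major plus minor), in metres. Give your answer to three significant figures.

H_L ≈ 14.5 m

V = 4Q/(πD²) = 1.140 m/s; V²/2g = 0.06620 m
Re = 4.23×10^4, ε/D = 3.15×10^-5 → f = 0.02169 (Swamee-Jain)
Major: h_f = f(L/D)·V²/2g = 0.02169·9980·0.06620 = 14.33 m
Minor: ΣK = 3.29; h_m = ΣK·V²/2g = 0.2178 m
Total H_L = 14.33 + 0.2178 = 14.55 m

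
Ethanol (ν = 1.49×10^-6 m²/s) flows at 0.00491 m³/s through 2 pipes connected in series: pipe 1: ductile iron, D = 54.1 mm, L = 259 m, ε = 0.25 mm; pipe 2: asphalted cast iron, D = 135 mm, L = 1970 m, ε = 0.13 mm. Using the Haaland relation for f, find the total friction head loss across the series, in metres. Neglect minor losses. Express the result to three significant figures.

Pipe 1: V = 2.136 m/s, Re = 7.76×10^4, ε/D = 0.00462, f = 0.03086, h_1 = f(L/D)V²/2g = 34.35 m
Pipe 2: V = 0.3430 m/s, Re = 3.11×10^4, ε/D = 9.63×10^-4, f = 0.02541, h_2 = f(L/D)V²/2g = 2.223 m
Series → Q common, losses add: H = Σh = 36.57 m

H ≈ 36.6 m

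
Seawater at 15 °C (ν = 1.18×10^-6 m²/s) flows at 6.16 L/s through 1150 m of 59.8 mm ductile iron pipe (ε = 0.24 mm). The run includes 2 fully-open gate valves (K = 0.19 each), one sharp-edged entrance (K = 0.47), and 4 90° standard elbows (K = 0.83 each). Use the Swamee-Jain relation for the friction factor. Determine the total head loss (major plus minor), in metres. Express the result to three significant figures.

V = 4Q/(πD²) = 2.193 m/s; V²/2g = 0.2452 m
Re = 1.11×10^5, ε/D = 0.00401 → f = 0.02966 (Swamee-Jain)
Major: h_f = f(L/D)·V²/2g = 0.02966·19231·0.2452 = 139.9 m
Minor: ΣK = 4.17; h_m = ΣK·V²/2g = 1.022 m
Total H_L = 139.9 + 1.022 = 140.9 m

H_L ≈ 141 m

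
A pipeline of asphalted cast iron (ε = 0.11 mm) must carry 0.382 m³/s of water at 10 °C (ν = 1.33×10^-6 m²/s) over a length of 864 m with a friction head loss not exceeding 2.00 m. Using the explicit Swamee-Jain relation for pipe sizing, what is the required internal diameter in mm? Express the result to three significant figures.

Swamee-Jain (Type III): D = 0.66·[ε^1.25·(LQ²/(gh_f))^4.75 + ν·Q^9.4·(L/(gh_f))^5.2]^0.04
LQ²/(gh_f) = 6.426; L/(gh_f) = 44.04
Term 1 = ε^1.25·(…)^4.75 = 0.0775; Term 2 = ν·Q^9.4·(…)^5.2 = 0.0553
D = 0.66·(0.0775 + 0.0553)^0.04 = 0.6088 m = 609 mm
Check: V = 1.31 m/s, Re = 6.01×10^5, f = 0.01509, h_f = 1.88 m ≈ 2.00 m ✓

D ≈ 609 mm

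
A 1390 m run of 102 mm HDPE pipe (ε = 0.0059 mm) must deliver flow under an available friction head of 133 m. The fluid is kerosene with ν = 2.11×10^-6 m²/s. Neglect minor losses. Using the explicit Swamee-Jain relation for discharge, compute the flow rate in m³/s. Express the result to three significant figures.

Q ≈ 0.0277 m³/s

Swamee-Jain (Type II): Q = -0.965·√(gD⁵h_f/L)·ln[ε/(3.7D) + √(3.17ν²L/(gD³h_f))]
√(gD⁵h_f/L) = √(9.81·0.102⁵·133/1390) = 0.003219
ε/(3.7D) = 1.56×10^-5; √(3.17ν²L/(gD³h_f)) = 1.19×10^-4
Q = -0.965·0.003219·ln(1.347×10^-4) = 0.02769 m³/s
Check: V = 3.39 m/s, Re = 1.64×10^5, f = 0.01661, h_f = 132 m ≈ 133 m ✓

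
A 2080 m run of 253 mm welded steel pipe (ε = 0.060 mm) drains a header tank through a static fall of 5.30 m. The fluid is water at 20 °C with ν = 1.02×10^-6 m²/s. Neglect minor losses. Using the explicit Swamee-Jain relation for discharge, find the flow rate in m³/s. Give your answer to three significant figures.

Q ≈ 0.0431 m³/s

Swamee-Jain (Type II): Q = -0.965·√(gD⁵h_f/L)·ln[ε/(3.7D) + √(3.17ν²L/(gD³h_f))]
√(gD⁵h_f/L) = √(9.81·0.253⁵·5.30/2080) = 0.005090
ε/(3.7D) = 6.41×10^-5; √(3.17ν²L/(gD³h_f)) = 9.03×10^-5
Q = -0.965·0.005090·ln(1.544×10^-4) = 0.04311 m³/s
Check: V = 0.858 m/s, Re = 2.13×10^5, f = 0.01725, h_f = 5.32 m ≈ 5.30 m ✓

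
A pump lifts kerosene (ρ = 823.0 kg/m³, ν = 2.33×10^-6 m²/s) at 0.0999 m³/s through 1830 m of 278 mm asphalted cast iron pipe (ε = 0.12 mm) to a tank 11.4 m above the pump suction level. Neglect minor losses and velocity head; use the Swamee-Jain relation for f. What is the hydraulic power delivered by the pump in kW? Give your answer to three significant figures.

P_hyd ≈ 22.8 kW

V = 4Q/(πD²) = 1.646 m/s; Re = 1.96×10^5; ε/D = 4.32×10^-4; f = 0.01860
h_f = f(L/D)V²/2g = 16.90 m
Total head H = z + h_f = 11.4 + 16.90 = 28.30 m
P_hyd = ρgQH = 823.0·9.81·0.0999·28.30 = 22.83 kW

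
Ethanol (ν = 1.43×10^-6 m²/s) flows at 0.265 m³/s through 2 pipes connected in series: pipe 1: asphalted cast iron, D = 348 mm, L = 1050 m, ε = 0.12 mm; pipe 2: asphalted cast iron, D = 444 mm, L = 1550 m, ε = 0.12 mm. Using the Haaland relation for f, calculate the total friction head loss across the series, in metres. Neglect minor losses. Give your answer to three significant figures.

Pipe 1: V = 2.786 m/s, Re = 6.78×10^5, ε/D = 3.45×10^-4, f = 0.01624, h_1 = f(L/D)V²/2g = 19.39 m
Pipe 2: V = 1.712 m/s, Re = 5.31×10^5, ε/D = 2.70×10^-4, f = 0.01585, h_2 = f(L/D)V²/2g = 8.259 m
Series → Q common, losses add: H = Σh = 27.65 m

H ≈ 27.6 m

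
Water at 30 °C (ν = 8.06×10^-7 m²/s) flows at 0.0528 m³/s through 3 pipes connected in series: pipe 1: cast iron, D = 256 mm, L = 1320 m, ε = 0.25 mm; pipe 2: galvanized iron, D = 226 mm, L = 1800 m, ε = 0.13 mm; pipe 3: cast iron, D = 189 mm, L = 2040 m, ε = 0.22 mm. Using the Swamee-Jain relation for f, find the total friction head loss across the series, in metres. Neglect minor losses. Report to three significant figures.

H ≈ 59.9 m

Pipe 1: V = 1.026 m/s, Re = 3.26×10^5, ε/D = 9.77×10^-4, f = 0.02057, h_1 = f(L/D)V²/2g = 5.689 m
Pipe 2: V = 1.316 m/s, Re = 3.69×10^5, ε/D = 5.75×10^-4, f = 0.01851, h_2 = f(L/D)V²/2g = 13.02 m
Pipe 3: V = 1.882 m/s, Re = 4.41×10^5, ε/D = 0.00116, f = 0.02112, h_3 = f(L/D)V²/2g = 41.14 m
Series → Q common, losses add: H = Σh = 59.85 m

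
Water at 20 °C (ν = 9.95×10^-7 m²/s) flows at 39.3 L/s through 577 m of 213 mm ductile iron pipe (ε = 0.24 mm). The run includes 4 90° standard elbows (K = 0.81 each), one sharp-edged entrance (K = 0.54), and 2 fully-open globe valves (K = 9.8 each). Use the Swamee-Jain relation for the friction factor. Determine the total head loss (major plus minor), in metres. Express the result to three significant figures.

V = 4Q/(πD²) = 1.103 m/s; V²/2g = 0.06200 m
Re = 2.36×10^5, ε/D = 0.00113 → f = 0.02149 (Swamee-Jain)
Major: h_f = f(L/D)·V²/2g = 0.02149·2709·0.06200 = 3.609 m
Minor: ΣK = 23.4; h_m = ΣK·V²/2g = 1.450 m
Total H_L = 3.609 + 1.450 = 5.059 m

H_L ≈ 5.06 m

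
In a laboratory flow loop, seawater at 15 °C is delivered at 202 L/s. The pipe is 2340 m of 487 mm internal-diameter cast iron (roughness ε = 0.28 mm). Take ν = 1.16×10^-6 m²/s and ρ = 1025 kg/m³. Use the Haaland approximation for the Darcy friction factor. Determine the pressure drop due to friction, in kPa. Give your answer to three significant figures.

Δp ≈ 52.4 kPa

V = 4Q/(πD²) = 4·0.202/(π·0.487²) = 1.084 m/s
Re = VD/ν = 1.084·0.487/1.16×10^-6 = 4.55×10^5 → turbulent
ε/D = 0.28/487 = 5.75×10^-4
Haaland: f = 0.01811
h_f = f(L/D)V²/(2g) = 0.01811·(2340/0.487)·1.084²/(2·9.81) = 5.215 m
Δp = ρg·h_f = 1025·9.81·5.215 = 52.44 kPa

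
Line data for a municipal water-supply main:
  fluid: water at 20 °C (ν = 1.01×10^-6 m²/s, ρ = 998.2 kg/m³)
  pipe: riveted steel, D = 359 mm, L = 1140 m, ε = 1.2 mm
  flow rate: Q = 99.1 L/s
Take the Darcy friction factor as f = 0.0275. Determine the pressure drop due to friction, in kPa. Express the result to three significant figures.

V = 4Q/(πD²) = 4·0.0991/(π·0.359²) = 0.9790 m/s
h_f = f(L/D)V²/(2g) = 0.02750·(1140/0.359)·0.9790²/(2·9.81) = 4.266 m
Δp = ρg·h_f = 998.2·9.81·4.266 = 41.78 kPa

Δp ≈ 41.8 kPa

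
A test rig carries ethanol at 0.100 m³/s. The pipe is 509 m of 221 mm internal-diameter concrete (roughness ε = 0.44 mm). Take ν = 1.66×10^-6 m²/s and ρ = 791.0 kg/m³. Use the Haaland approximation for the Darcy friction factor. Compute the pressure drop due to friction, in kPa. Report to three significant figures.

V = 4Q/(πD²) = 4·0.100/(π·0.221²) = 2.607 m/s
Re = VD/ν = 2.607·0.221/1.66×10^-6 = 3.47×10^5 → turbulent
ε/D = 0.44/221 = 0.00199
Haaland: f = 0.02390
h_f = f(L/D)V²/(2g) = 0.02390·(509/0.221)·2.607²/(2·9.81) = 19.07 m
Δp = ρg·h_f = 791.0·9.81·19.07 = 148.0 kPa

Δp ≈ 148 kPa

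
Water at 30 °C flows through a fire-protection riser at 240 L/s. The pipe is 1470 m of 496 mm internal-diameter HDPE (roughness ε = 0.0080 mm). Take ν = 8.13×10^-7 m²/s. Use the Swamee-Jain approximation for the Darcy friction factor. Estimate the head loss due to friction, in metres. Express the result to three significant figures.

h_f ≈ 2.91 m

V = 4Q/(πD²) = 4·0.240/(π·0.496²) = 1.242 m/s
Re = VD/ν = 1.242·0.496/8.13×10^-7 = 7.58×10^5 → turbulent
ε/D = 0.0080/496 = 1.61×10^-5
Swamee-Jain: f = 0.01250
h_f = f(L/D)V²/(2g) = 0.01250·(1470/0.496)·1.242²/(2·9.81) = 2.913 m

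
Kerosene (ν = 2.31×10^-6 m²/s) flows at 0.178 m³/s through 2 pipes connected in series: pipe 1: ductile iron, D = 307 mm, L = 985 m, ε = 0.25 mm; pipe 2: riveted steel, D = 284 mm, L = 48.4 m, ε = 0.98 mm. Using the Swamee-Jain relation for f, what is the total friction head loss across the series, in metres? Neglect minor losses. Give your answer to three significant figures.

H ≈ 20.7 m

Pipe 1: V = 2.405 m/s, Re = 3.20×10^5, ε/D = 8.14×10^-4, f = 0.01987, h_1 = f(L/D)V²/2g = 18.79 m
Pipe 2: V = 2.810 m/s, Re = 3.45×10^5, ε/D = 0.00345, f = 0.02771, h_2 = f(L/D)V²/2g = 1.901 m
Series → Q common, losses add: H = Σh = 20.69 m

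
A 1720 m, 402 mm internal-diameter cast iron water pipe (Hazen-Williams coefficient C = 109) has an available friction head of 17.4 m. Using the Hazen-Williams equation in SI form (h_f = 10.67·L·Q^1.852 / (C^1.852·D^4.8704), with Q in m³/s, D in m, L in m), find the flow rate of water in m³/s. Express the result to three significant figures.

Rearranging: Q = [h_f·C^1.852·D^4.8704 / (10.67·L)]^(1/1.852)
Q = [17.4·109^1.852·0.402^4.8704 / (10.67·1720)]^0.540 = 0.2313 m³/s

Q ≈ 0.231 m³/s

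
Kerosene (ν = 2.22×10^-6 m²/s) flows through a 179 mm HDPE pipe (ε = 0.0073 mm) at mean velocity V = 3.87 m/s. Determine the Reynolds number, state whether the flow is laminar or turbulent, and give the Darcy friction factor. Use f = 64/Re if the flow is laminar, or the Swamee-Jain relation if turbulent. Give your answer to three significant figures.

Re = VD/ν = 3.870·0.179/2.22×10^-6 = 3.12×10^5
Re > 4000 → turbulent; ε/D = 4.08×10^-5
Swamee-Jain: f = 0.01474

Re ≈ 3.12×10^5; turbulent; f ≈ 0.0147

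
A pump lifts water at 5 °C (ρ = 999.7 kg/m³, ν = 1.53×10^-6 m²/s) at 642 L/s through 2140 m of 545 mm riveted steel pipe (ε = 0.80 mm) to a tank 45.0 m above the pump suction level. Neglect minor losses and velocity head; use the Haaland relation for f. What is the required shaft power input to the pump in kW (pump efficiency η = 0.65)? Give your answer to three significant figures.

V = 4Q/(πD²) = 2.752 m/s; Re = 9.80×10^5; ε/D = 0.00147; f = 0.02186
h_f = f(L/D)V²/2g = 33.13 m
Total head H = z + h_f = 45.0 + 33.13 = 78.13 m
P_hyd = ρgQH = 999.7·9.81·0.642·78.13 = 491.9 kW
P_shaft = P_hyd/η = 491.9/0.65 = 756.8 kW

P_shaft ≈ 757 kW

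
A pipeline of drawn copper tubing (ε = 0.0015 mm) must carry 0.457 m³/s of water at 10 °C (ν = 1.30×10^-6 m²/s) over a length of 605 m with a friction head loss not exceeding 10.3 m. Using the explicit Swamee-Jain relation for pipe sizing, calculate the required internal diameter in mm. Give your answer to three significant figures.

Swamee-Jain (Type III): D = 0.66·[ε^1.25·(LQ²/(gh_f))^4.75 + ν·Q^9.4·(L/(gh_f))^5.2]^0.04
LQ²/(gh_f) = 1.250; L/(gh_f) = 5.988
Term 1 = ε^1.25·(…)^4.75 = 1.52×10^-7; Term 2 = ν·Q^9.4·(…)^5.2 = 9.10×10^-6
D = 0.66·(1.52×10^-7 + 9.10×10^-6)^0.04 = 0.4151 m = 415 mm
Check: V = 3.38 m/s, Re = 1.08×10^6, f = 0.01156, h_f = 9.79 m ≈ 10.3 m ✓

D ≈ 415 mm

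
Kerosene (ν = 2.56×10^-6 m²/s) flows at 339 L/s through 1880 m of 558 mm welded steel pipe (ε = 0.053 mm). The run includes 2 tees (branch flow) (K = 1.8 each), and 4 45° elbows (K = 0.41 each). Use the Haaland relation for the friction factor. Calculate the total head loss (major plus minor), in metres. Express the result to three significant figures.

H_L ≈ 5.52 m

V = 4Q/(πD²) = 1.386 m/s; V²/2g = 0.09795 m
Re = 3.02×10^5, ε/D = 9.50×10^-5 → f = 0.01517 (Haaland)
Major: h_f = f(L/D)·V²/2g = 0.01517·3369·0.09795 = 5.006 m
Minor: ΣK = 5.24; h_m = ΣK·V²/2g = 0.5132 m
Total H_L = 5.006 + 0.5132 = 5.519 m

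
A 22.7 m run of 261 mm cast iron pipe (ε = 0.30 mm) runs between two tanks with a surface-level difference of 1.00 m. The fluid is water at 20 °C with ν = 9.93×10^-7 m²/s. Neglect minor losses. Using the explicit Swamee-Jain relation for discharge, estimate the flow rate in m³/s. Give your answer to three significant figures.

Swamee-Jain (Type II): Q = -0.965·√(gD⁵h_f/L)·ln[ε/(3.7D) + √(3.17ν²L/(gD³h_f))]
√(gD⁵h_f/L) = √(9.81·0.261⁵·1.00/22.7) = 0.02288
ε/(3.7D) = 3.11×10^-4; √(3.17ν²L/(gD³h_f)) = 2.02×10^-5
Q = -0.965·0.02288·ln(3.308×10^-4) = 0.1769 m³/s
Check: V = 3.31 m/s, Re = 8.69×10^5, f = 0.02073, h_f = 1.00 m ≈ 1.00 m ✓

Q ≈ 0.177 m³/s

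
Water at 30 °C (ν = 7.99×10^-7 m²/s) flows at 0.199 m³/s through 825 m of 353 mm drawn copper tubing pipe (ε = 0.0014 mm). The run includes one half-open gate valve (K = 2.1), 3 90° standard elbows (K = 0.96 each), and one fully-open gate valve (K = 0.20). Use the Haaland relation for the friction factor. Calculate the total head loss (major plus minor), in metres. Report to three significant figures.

H_L ≈ 6.93 m

V = 4Q/(πD²) = 2.033 m/s; V²/2g = 0.2107 m
Re = 8.98×10^5, ε/D = 3.97×10^-6 → f = 0.01186 (Haaland)
Major: h_f = f(L/D)·V²/2g = 0.01186·2337·0.2107 = 5.841 m
Minor: ΣK = 5.18; h_m = ΣK·V²/2g = 1.092 m
Total H_L = 5.841 + 1.092 = 6.932 m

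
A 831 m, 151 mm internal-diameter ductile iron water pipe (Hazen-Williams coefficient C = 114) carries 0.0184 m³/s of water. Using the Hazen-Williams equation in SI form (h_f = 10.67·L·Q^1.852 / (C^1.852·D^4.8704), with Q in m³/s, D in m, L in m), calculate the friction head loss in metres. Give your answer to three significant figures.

h_f = 10.67·831·0.0184^1.852 / (114^1.852·0.151^4.8704) = 8.386 m

h_f ≈ 8.39 m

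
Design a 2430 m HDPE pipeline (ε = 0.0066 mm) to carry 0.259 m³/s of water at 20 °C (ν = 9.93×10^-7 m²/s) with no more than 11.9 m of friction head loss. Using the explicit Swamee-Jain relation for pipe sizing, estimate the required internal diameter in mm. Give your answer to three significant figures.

Swamee-Jain (Type III): D = 0.66·[ε^1.25·(LQ²/(gh_f))^4.75 + ν·Q^9.4·(L/(gh_f))^5.2]^0.04
LQ²/(gh_f) = 1.396; L/(gh_f) = 20.82
Term 1 = ε^1.25·(…)^4.75 = 1.63×10^-6; Term 2 = ν·Q^9.4·(…)^5.2 = 2.18×10^-5
D = 0.66·(1.63×10^-6 + 2.18×10^-5)^0.04 = 0.4308 m = 431 mm
Check: V = 1.78 m/s, Re = 7.71×10^5, f = 0.01245, h_f = 11.3 m ≈ 11.9 m ✓

D ≈ 431 mm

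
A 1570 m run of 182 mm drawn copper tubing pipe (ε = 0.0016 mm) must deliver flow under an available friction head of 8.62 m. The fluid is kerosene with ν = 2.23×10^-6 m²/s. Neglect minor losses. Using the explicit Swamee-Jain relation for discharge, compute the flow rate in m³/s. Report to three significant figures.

Swamee-Jain (Type II): Q = -0.965·√(gD⁵h_f/L)·ln[ε/(3.7D) + √(3.17ν²L/(gD³h_f))]
√(gD⁵h_f/L) = √(9.81·0.182⁵·8.62/1570) = 0.003280
ε/(3.7D) = 2.38×10^-6; √(3.17ν²L/(gD³h_f)) = 2.20×10^-4
Q = -0.965·0.003280·ln(2.227×10^-4) = 0.02661 m³/s
Check: V = 1.02 m/s, Re = 8.35×10^4, f = 0.01860, h_f = 8.56 m ≈ 8.62 m ✓

Q ≈ 0.0266 m³/s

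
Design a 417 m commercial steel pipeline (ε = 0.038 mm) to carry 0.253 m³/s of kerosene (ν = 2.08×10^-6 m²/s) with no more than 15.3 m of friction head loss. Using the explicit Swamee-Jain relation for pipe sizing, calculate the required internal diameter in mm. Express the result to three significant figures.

Swamee-Jain (Type III): D = 0.66·[ε^1.25·(LQ²/(gh_f))^4.75 + ν·Q^9.4·(L/(gh_f))^5.2]^0.04
LQ²/(gh_f) = 0.1778; L/(gh_f) = 2.778
Term 1 = ε^1.25·(…)^4.75 = 8.17×10^-10; Term 2 = ν·Q^9.4·(…)^5.2 = 1.04×10^-9
D = 0.66·(8.17×10^-10 + 1.04×10^-9)^0.04 = 0.2953 m = 295 mm
Check: V = 3.69 m/s, Re = 5.24×10^5, f = 0.01472, h_f = 14.5 m ≈ 15.3 m ✓

D ≈ 295 mm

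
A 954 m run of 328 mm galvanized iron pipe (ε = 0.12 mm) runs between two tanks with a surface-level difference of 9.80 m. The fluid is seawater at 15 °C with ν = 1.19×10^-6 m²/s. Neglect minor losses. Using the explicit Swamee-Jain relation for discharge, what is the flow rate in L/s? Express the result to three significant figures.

Q ≈ 168 L/s

Swamee-Jain (Type II): Q = -0.965·√(gD⁵h_f/L)·ln[ε/(3.7D) + √(3.17ν²L/(gD³h_f))]
√(gD⁵h_f/L) = √(9.81·0.328⁵·9.80/954) = 0.01956
ε/(3.7D) = 9.89×10^-5; √(3.17ν²L/(gD³h_f)) = 3.55×10^-5
Q = -0.965·0.01956·ln(1.344×10^-4) = 0.1683 m³/s
Check: V = 1.99 m/s, Re = 5.49×10^5, f = 0.01678, h_f = 9.86 m ≈ 9.80 m ✓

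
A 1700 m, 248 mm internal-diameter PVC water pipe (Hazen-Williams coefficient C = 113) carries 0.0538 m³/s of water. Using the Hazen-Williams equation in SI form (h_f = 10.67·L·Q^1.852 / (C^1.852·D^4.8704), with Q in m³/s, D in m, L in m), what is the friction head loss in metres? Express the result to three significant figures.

h_f ≈ 11.3 m

h_f = 10.67·1700·0.0538^1.852 / (113^1.852·0.248^4.8704) = 11.35 m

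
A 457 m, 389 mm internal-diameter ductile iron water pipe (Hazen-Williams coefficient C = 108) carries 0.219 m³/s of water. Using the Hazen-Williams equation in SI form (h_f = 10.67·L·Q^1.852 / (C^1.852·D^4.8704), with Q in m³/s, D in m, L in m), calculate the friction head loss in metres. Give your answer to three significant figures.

h_f = 10.67·457·0.219^1.852 / (108^1.852·0.389^4.8704) = 4.986 m

h_f ≈ 4.99 m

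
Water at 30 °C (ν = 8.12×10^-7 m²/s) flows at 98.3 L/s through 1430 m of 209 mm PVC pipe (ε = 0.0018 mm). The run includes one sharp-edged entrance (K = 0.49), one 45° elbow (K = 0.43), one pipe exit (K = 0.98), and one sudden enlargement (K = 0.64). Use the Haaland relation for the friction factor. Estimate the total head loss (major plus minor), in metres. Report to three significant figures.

H_L ≈ 36.4 m

V = 4Q/(πD²) = 2.865 m/s; V²/2g = 0.4184 m
Re = 7.37×10^5, ε/D = 8.61×10^-6 → f = 0.01233 (Haaland)
Major: h_f = f(L/D)·V²/2g = 0.01233·6842·0.4184 = 35.29 m
Minor: ΣK = 2.54; h_m = ΣK·V²/2g = 1.063 m
Total H_L = 35.29 + 1.063 = 36.36 m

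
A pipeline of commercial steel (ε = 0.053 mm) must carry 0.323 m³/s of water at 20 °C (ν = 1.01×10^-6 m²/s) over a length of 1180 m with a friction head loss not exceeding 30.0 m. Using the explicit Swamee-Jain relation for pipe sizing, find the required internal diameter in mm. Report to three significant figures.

Swamee-Jain (Type III): D = 0.66·[ε^1.25·(LQ²/(gh_f))^4.75 + ν·Q^9.4·(L/(gh_f))^5.2]^0.04
LQ²/(gh_f) = 0.4183; L/(gh_f) = 4.010
Term 1 = ε^1.25·(…)^4.75 = 7.20×10^-8; Term 2 = ν·Q^9.4·(…)^5.2 = 3.36×10^-8
D = 0.66·(7.20×10^-8 + 3.36×10^-8)^0.04 = 0.3471 m = 347 mm
Check: V = 3.41 m/s, Re = 1.17×10^6, f = 0.01408, h_f = 28.4 m ≈ 30.0 m ✓

D ≈ 347 mm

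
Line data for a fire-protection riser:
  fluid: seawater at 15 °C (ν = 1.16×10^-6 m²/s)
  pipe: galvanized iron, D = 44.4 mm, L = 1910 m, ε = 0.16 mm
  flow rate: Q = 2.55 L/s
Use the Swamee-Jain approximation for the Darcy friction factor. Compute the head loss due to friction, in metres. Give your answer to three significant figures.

h_f ≈ 176 m

V = 4Q/(πD²) = 4·0.00255/(π·0.0444²) = 1.647 m/s
Re = VD/ν = 1.647·0.0444/1.16×10^-6 = 6.30×10^4 → turbulent
ε/D = 0.16/44.4 = 0.00360
Swamee-Jain: f = 0.02966
h_f = f(L/D)V²/(2g) = 0.02966·(1910/0.0444)·1.647²/(2·9.81) = 176.4 m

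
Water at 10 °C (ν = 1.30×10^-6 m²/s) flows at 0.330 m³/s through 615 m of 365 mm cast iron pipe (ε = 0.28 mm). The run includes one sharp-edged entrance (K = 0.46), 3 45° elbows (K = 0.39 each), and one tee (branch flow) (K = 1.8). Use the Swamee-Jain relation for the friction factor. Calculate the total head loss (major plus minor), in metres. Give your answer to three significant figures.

H_L ≈ 17.9 m

V = 4Q/(πD²) = 3.154 m/s; V²/2g = 0.5070 m
Re = 8.85×10^5, ε/D = 7.67×10^-4 → f = 0.01894 (Swamee-Jain)
Major: h_f = f(L/D)·V²/2g = 0.01894·1685·0.5070 = 16.18 m
Minor: ΣK = 3.43; h_m = ΣK·V²/2g = 1.739 m
Total H_L = 16.18 + 1.739 = 17.92 m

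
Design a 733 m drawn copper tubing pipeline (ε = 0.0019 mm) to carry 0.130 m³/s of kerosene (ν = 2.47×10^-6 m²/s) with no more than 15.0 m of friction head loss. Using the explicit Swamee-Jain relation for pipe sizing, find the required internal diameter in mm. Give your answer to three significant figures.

Swamee-Jain (Type III): D = 0.66·[ε^1.25·(LQ²/(gh_f))^4.75 + ν·Q^9.4·(L/(gh_f))^5.2]^0.04
LQ²/(gh_f) = 0.08418; L/(gh_f) = 4.981
Term 1 = ε^1.25·(…)^4.75 = 5.54×10^-13; Term 2 = ν·Q^9.4·(…)^5.2 = 4.90×10^-11
D = 0.66·(5.54×10^-13 + 4.90×10^-11)^0.04 = 0.2555 m = 255 mm
Check: V = 2.54 m/s, Re = 2.62×10^5, f = 0.01482, h_f = 13.9 m ≈ 15.0 m ✓

D ≈ 255 mm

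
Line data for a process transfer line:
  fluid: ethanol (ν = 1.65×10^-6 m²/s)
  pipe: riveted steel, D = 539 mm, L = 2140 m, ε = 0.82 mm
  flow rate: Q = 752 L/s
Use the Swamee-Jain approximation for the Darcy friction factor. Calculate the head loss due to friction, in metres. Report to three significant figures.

h_f ≈ 48.6 m

V = 4Q/(πD²) = 4·0.752/(π·0.539²) = 3.296 m/s
Re = VD/ν = 3.296·0.539/1.65×10^-6 = 1.08×10^6 → turbulent
ε/D = 0.82/539 = 0.00152
Swamee-Jain: f = 0.02209
h_f = f(L/D)V²/(2g) = 0.02209·(2140/0.539)·3.296²/(2·9.81) = 48.56 m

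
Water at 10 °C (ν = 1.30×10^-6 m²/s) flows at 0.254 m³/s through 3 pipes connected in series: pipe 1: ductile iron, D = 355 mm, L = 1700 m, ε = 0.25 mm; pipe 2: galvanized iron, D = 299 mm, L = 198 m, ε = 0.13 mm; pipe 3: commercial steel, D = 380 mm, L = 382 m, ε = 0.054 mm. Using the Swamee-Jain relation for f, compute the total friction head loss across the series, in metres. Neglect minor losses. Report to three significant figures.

H ≈ 41.3 m

Pipe 1: V = 2.566 m/s, Re = 7.01×10^5, ε/D = 7.04×10^-4, f = 0.01872, h_1 = f(L/D)V²/2g = 30.09 m
Pipe 2: V = 3.617 m/s, Re = 8.32×10^5, ε/D = 4.35×10^-4, f = 0.01695, h_2 = f(L/D)V²/2g = 7.487 m
Pipe 3: V = 2.240 m/s, Re = 6.55×10^5, ε/D = 1.42×10^-4, f = 0.01456, h_3 = f(L/D)V²/2g = 3.742 m
Series → Q common, losses add: H = Σh = 41.32 m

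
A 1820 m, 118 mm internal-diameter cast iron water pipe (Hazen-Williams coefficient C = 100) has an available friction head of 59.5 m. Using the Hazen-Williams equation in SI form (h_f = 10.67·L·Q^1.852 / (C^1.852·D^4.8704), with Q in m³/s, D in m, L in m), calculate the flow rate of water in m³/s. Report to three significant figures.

Q ≈ 0.0159 m³/s

Rearranging: Q = [h_f·C^1.852·D^4.8704 / (10.67·L)]^(1/1.852)
Q = [59.5·100^1.852·0.118^4.8704 / (10.67·1820)]^0.540 = 0.01592 m³/s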